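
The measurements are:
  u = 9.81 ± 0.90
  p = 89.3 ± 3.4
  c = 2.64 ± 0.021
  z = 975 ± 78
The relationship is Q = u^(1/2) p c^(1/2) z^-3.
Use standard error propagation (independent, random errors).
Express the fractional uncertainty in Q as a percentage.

Q is a product of powers, so relative uncertainties combine in quadrature:
  (½·δu/u)² = (0.5×0.0917)² = 0.00210;  (1·δp/p)² = (1×0.0381)² = 0.00145;  (½·δc/c)² = (0.5×0.00795)² = 1.58e-05;  (-3·δz/z)² = (-3×0.0800)² = 0.0576
δQ/Q = √(0.0612) = 0.247

24.7%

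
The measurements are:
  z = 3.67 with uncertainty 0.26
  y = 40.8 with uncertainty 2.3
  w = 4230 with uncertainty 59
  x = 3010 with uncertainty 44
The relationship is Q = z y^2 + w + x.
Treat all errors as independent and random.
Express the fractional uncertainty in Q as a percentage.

Let p = z·y^2 = 6110. δp/p = √((1·δz/z)² + (2·δy/y)²) = √(0.00502 + 0.0127) = 0.133, so δp = 813.
Q = p + w + x: δQ = √(δp² + δw² + δx²) = √(6.62e+05 + 3480 + 1940) = 817
Q = 13300, so δQ/Q = 817/13300 = 0.0612.

6.12%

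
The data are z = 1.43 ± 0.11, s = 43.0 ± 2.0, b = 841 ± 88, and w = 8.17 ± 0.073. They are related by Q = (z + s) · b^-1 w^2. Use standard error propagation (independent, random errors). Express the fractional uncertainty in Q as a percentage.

Let u = z + s = 44.4. δu = √(δz² + δs²) = √(0.0121 + 4.00) = 2.00, so δu/u = 0.0451.
Q is then a monomial in u, b, w:
δQ/Q = √((δu/u)² + (-1·δb/b)² + (2·δw/w)²) = √(0.00203 + 0.0109 + 0.000319) = 0.115

11.5%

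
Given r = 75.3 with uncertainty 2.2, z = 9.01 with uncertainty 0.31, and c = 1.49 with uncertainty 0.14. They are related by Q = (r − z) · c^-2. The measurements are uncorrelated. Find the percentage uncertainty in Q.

19.1%

Let u = r − z = 66.3. δu = √(δr² + δz²) = √(4.84 + 0.0961) = 2.22, so δu/u = 0.0335.
Q is then a monomial in u, c:
δQ/Q = √((δu/u)² + (-2·δc/c)²) = √(0.00112 + 0.0353) = 0.191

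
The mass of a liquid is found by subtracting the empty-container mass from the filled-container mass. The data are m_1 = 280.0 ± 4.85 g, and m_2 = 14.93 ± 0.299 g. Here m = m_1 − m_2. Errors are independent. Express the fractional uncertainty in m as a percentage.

Each term contributes (cᵢ δxᵢ)² to (δm)²:
  (δm_1)² = 23.5;  (δm_2)² = 0.0894
δm = √(23.6) = 4.86 g
m = 265.1 g, so δm/m = 4.86/265.1 = 0.0183.

1.83%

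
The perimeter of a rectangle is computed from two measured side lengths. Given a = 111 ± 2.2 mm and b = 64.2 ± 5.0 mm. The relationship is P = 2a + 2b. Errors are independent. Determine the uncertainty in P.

Absolute uncertainties add in quadrature for a linear combination:
  (2·δa)² = 19.4;  (2·δb)² = 100
δP = √(119) = 10.9 mm

10.9 mm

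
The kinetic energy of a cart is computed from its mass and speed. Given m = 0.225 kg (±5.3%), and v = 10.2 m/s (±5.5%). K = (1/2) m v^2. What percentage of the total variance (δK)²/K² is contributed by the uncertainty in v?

81.2%

(δK/K)² = (1·δm/m)² + (2·δv/v)²
  m term: (1×0.0530)² = 0.00281
  v term: (2×0.0550)² = 0.0121
Total = 0.0149. Share from v = 0.0121/0.0149 = 0.812.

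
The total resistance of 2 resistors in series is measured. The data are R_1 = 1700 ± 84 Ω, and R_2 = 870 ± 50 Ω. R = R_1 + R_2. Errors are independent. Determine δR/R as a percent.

Sums and differences: (δR)² = Σ (cᵢ δxᵢ)².
  (δR_1)² = 7060;  (δR_2)² = 2500
δR = √(9560) = 97.8 Ω
R = 2570 Ω, so δR/R = 97.8/2570 = 0.0380.

3.80%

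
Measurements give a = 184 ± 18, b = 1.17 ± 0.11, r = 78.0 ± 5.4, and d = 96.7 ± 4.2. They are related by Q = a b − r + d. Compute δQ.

Let p = a·b = 215. δp/p = √((1·δa/a)² + (1·δb/b)²) = √(0.00957 + 0.00884) = 0.136, so δp = 29.2.
Q = p − r + d: δQ = √(δp² + δr² + δd²) = √(853 + 29.2 + 17.6) = 30.0

30.0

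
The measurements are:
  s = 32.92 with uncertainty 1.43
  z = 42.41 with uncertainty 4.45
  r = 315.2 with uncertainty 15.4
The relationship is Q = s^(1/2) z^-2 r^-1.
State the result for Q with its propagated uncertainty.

(1.012 ± 0.219) × 10^-5

Relative error in a monomial: (δQ/Q)² = Σ (nᵢ · δxᵢ/xᵢ)².
  (½·δs/s)² = (0.5×0.0434)² = 0.000472;  (-2·δz/z)² = (-2×0.105)² = 0.0440;  (-1·δr/r)² = (-1×0.0489)² = 0.00239
δQ/Q = √(0.0469) = 0.217
Q = 1.012e-05, so δQ = 0.217 × 1.012e-05 = 2.19e-06.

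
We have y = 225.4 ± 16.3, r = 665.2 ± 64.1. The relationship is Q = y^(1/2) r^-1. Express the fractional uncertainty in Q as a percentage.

10.3%

Products/powers → add relative errors in quadrature, weighted by exponent:
  (½·δy/y)² = (0.5×0.0723)² = 0.00131;  (-1·δr/r)² = (-1×0.0964)² = 0.00929
δQ/Q = √(0.0106) = 0.103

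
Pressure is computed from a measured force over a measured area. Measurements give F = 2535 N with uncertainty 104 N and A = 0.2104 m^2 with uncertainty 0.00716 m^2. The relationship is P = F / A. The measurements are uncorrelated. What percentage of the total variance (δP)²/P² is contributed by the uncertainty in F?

(δP/P)² = (1·δF/F)² + (-1·δA/A)²
  F term: (1×0.0410)² = 0.00168
  A term: (-1×0.0340)² = 0.00116
Total = 0.00284. Share from F = 0.00168/0.00284 = 0.592.

59.2%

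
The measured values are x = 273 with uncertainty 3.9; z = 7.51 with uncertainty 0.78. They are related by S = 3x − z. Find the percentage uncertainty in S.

1.44%

S is a linear combination, so absolute uncertainties add in quadrature:
  (3·δx)² = 137;  (δz)² = 0.608
δS = √(137) = 11.7
S = 811, so δS/S = 11.7/811 = 0.0144.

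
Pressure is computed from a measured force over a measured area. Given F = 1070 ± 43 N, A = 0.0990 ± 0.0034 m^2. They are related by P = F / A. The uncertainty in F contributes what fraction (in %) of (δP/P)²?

(δP/P)² = (1·δF/F)² + (-1·δA/A)²
  F term: (1×0.0402)² = 0.00161
  A term: (-1×0.0343)² = 0.00118
Total = 0.00279. Share from F = 0.00161/0.00279 = 0.578.

57.8%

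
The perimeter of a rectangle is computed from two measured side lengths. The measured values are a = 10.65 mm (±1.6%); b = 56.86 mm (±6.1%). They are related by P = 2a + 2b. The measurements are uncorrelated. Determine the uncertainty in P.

6.95 mm

For a sum/difference, combine absolute errors in quadrature:
  (2·δa)² = 0.116;  (2·δb)² = 48.1
δP = √(48.2) = 6.95 mm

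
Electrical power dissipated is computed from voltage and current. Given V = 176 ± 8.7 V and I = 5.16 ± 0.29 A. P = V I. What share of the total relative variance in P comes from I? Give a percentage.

(δP/P)² = (1·δV/V)² + (1·δI/I)²
  V term: (1×0.0494)² = 0.00244
  I term: (1×0.0562)² = 0.00316
Total = 0.00560. Share from I = 0.00316/0.00560 = 0.564.

56.4%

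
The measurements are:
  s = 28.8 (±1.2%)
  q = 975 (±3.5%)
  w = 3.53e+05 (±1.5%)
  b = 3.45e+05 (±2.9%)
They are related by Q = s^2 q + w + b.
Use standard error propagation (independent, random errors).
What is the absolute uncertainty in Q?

36100

Let p = s^2·q = 8.09e+05. δp/p = √((2·δs/s)² + (1·δq/q)²) = √(0.000576 + 0.00123) = 0.0424, so δp = 34300.
Q = p + w + b: δQ = √(δp² + δw² + δb²) = √(1.18e+09 + 2.8e+07 + 1e+08) = 36100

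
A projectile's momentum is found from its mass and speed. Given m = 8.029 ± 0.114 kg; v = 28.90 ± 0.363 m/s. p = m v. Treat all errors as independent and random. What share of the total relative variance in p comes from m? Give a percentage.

(δp/p)² = (1·δm/m)² + (1·δv/v)²
  m term: (1×0.0142)² = 0.000202
  v term: (1×0.0126)² = 0.000158
Total = 0.000359. Share from m = 0.000202/0.000359 = 0.561.

56.1%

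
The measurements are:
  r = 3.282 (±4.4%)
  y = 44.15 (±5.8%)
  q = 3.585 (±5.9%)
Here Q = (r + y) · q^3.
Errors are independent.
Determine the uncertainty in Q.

Let u = r + y = 47.43. δu = √(δr² + δy²) = √(0.0209 + 6.56) = 2.56, so δu/u = 0.0541.
Q is then a monomial in u, q:
δQ/Q = √((δu/u)² + (3·δq/q)²) = √(0.00292 + 0.0313) = 0.185
Q = 2185, so δQ = 0.185 × 2185 = 404.

404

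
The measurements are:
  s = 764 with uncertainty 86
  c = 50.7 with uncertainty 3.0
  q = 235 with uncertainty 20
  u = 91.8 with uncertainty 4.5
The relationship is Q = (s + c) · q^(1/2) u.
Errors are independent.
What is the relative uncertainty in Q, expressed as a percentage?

Let w = s + c = 815. δw = √(δs² + δc²) = √(7400 + 9.00) = 86.1, so δw/w = 0.106.
Q is then a monomial in w, q, u:
δQ/Q = √((δw/w)² + (½·δq/q)² + (1·δu/u)²) = √(0.0112 + 0.00181 + 0.00240) = 0.124

12.4%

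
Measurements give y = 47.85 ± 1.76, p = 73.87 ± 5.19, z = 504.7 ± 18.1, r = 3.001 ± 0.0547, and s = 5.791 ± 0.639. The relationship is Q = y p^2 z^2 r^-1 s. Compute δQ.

2.53e+10

Each factor contributes (exponent × relative error)² to (δQ/Q)²:
  (1·δy/y)² = (1×0.0368)² = 0.00135;  (2·δp/p)² = (2×0.0703)² = 0.0197;  (2·δz/z)² = (2×0.0359)² = 0.00514;  (-1·δr/r)² = (-1×0.0182)² = 0.000332;  (1·δs/s)² = (1×0.110)² = 0.0122
δQ/Q = √(0.0388) = 0.197
Q = 1.283e+11, so δQ = 0.197 × 1.283e+11 = 2.53e+10.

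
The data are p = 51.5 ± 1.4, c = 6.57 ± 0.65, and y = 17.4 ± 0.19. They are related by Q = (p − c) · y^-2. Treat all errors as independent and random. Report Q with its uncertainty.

0.148 ± 0.00604

Let u = p − c = 44.9. δu = √(δp² + δc²) = √(1.96 + 0.423) = 1.54, so δu/u = 0.0344.
Q is then a monomial in u, y:
δQ/Q = √((δu/u)² + (-2·δy/y)²) = √(0.00118 + 0.000477) = 0.0407
Q = 0.148, so δQ = 0.0407 × 0.148 = 0.00604.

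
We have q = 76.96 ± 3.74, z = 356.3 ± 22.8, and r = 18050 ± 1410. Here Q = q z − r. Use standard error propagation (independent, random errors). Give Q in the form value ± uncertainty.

9371 ± 2620

Let p = q·z = 27420. δp/p = √((1·δq/q)² + (1·δz/z)²) = √(0.00236 + 0.00409) = 0.0804, so δp = 2200.
Q = p − r: δQ = √(δp² + δr²) = √(4.85e+06 + 1.99e+06) = 2620
Q = 9371.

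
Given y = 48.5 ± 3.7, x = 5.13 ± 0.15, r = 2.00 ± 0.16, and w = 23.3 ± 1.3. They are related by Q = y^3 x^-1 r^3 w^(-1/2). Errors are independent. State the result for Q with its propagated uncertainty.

Each factor contributes (exponent × relative error)² to (δQ/Q)²:
  (3·δy/y)² = (3×0.0763)² = 0.0524;  (-1·δx/x)² = (-1×0.0292)² = 0.000855;  (3·δr/r)² = (3×0.0800)² = 0.0576;  (−½·δw/w)² = (-0.5×0.0558)² = 0.000778
δQ/Q = √(0.112) = 0.334
Q = 36900, so δQ = 0.334 × 36900 = 12300.

36900 ± 12300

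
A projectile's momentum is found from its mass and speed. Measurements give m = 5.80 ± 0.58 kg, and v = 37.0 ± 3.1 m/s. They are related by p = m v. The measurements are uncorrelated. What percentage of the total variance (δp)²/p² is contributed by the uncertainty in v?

(δp/p)² = (1·δm/m)² + (1·δv/v)²
  m term: (1×0.100)² = 0.0100
  v term: (1×0.0838)² = 0.00702
Total = 0.0170. Share from v = 0.00702/0.0170 = 0.412.

41.2%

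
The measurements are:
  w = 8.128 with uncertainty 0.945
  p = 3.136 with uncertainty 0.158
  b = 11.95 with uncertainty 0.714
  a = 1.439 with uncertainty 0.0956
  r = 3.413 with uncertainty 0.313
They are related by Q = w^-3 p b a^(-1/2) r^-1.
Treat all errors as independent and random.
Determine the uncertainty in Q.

0.00632

Products/powers → add relative errors in quadrature, weighted by exponent:
  (-3·δw/w)² = (-3×0.116)² = 0.122;  (1·δp/p)² = (1×0.0504)² = 0.00254;  (1·δb/b)² = (1×0.0597)² = 0.00357;  (−½·δa/a)² = (-0.5×0.0664)² = 0.00110;  (-1·δr/r)² = (-1×0.0917)² = 0.00841
δQ/Q = √(0.137) = 0.371
Q = 0.01705, so δQ = 0.371 × 0.01705 = 0.00632.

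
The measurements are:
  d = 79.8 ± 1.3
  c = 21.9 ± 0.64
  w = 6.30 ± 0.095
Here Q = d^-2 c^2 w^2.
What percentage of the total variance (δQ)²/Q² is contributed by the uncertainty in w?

(δQ/Q)² = (-2·δd/d)² + (2·δc/c)² + (2·δw/w)²
  d term: (-2×0.0163)² = 0.00106
  c term: (2×0.0292)² = 0.00342
  w term: (2×0.0151)² = 0.000910
Total = 0.00539. Share from w = 0.000910/0.00539 = 0.169.

16.9%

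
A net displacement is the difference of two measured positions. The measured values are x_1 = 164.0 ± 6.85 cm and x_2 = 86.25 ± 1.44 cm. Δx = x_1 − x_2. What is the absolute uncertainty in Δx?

Sums and differences: (δΔx)² = Σ (cᵢ δxᵢ)².
  (δx_1)² = 46.9;  (δx_2)² = 2.07
δΔx = √(49.0) = 7.00 cm

7.00 cm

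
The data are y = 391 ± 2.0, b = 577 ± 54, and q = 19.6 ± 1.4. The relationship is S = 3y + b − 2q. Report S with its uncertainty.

1710 ± 54.4

Each term contributes (cᵢ δxᵢ)² to (δS)²:
  (3·δy)² = 36.0;  (δb)² = 2920;  (2·δq)² = 7.84
δS = √(2960) = 54.4
S = 1710.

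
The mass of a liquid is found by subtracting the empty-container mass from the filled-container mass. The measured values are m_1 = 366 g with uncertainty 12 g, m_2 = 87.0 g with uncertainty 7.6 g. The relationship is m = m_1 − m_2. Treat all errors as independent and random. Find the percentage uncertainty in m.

5.09%

For a sum/difference, combine absolute errors in quadrature:
  (δm_1)² = 144;  (δm_2)² = 57.8
δm = √(202) = 14.2 g
m = 279 g, so δm/m = 14.2/279 = 0.0509.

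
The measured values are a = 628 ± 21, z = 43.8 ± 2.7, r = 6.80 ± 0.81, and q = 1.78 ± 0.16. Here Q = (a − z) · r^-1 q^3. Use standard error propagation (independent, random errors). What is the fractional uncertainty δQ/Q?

Let u = a − z = 584. δu = √(δa² + δz²) = √(441 + 7.29) = 21.2, so δu/u = 0.0362.
Q is then a monomial in u, r, q:
δQ/Q = √((δu/u)² + (-1·δr/r)² + (3·δq/q)²) = √(0.00131 + 0.0142 + 0.0727) = 0.297

0.297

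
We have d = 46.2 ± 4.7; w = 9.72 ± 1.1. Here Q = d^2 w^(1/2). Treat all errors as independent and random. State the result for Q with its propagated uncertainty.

For a monomial Q ∝ d^2, w^(1/2), fractional errors add in quadrature:
  (2·δd/d)² = (2×0.102)² = 0.0414;  (½·δw/w)² = (0.5×0.113)² = 0.00320
δQ/Q = √(0.0446) = 0.211
Q = 6650, so δQ = 0.211 × 6650 = 1410.

6650 ± 1410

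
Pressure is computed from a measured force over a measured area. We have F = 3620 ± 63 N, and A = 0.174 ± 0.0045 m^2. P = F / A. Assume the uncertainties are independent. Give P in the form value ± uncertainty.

Relative error in a monomial: (δP/P)² = Σ (nᵢ · δxᵢ/xᵢ)².
  (1·δF/F)² = (1×0.0174)² = 0.000303;  (-1·δA/A)² = (-1×0.0259)² = 0.000669
δP/P = √(0.000972) = 0.0312
P = 20800 Pa, so δP = 0.0312 × 20800 = 649 Pa.

20800 ± 649 Pa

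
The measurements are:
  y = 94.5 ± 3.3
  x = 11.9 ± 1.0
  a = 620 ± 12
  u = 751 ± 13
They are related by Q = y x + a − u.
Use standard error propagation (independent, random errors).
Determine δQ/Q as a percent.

Let p = y·x = 1120. δp/p = √((1·δy/y)² + (1·δx/x)²) = √(0.00122 + 0.00706) = 0.0910, so δp = 102.
Q = p + a − u: δQ = √(δp² + δa² + δu²) = √(10500 + 144 + 169) = 104
Q = 994, so δQ/Q = 104/994 = 0.105.

10.5%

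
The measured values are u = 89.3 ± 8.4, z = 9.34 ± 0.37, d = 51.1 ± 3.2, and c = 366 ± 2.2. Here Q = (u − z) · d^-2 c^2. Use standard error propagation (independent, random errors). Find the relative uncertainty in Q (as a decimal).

Let w = u − z = 80.0. δw = √(δu² + δz²) = √(70.6 + 0.137) = 8.41, so δw/w = 0.105.
Q is then a monomial in w, d, c:
δQ/Q = √((δw/w)² + (-2·δd/d)² + (2·δc/c)²) = √(0.0111 + 0.0157 + 0.000145) = 0.164

0.164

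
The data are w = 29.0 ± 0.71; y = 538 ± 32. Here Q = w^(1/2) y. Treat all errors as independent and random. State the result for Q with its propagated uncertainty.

For a monomial Q ∝ w^(1/2), y, fractional errors add in quadrature:
  (½·δw/w)² = (0.5×0.0245)² = 0.000150;  (1·δy/y)² = (1×0.0595)² = 0.00354
δQ/Q = √(0.00369) = 0.0607
Q = 2900, so δQ = 0.0607 × 2900 = 176.

2900 ± 176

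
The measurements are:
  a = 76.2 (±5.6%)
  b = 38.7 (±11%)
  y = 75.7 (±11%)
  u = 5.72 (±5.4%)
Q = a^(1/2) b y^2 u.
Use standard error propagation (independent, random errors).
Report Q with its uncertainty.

(1.11 ± 0.281) × 10^7

Since Q is a product/quotient, work with relative uncertainties:
  (½·δa/a)² = (0.5×0.0560)² = 0.000784;  (1·δb/b)² = (1×0.110)² = 0.0121;  (2·δy/y)² = (2×0.110)² = 0.0484;  (1·δu/u)² = (1×0.0540)² = 0.00292
δQ/Q = √(0.0642) = 0.253
Q = 1.11e+07, so δQ = 0.253 × 1.11e+07 = 2.81e+06.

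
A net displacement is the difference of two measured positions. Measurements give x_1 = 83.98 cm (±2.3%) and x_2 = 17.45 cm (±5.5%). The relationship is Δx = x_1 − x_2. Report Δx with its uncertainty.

66.53 ± 2.16 cm

For a sum/difference, combine absolute errors in quadrature:
  (δx_1)² = 3.73;  (δx_2)² = 0.921
δΔx = √(4.65) = 2.16 cm
Δx = 66.53 cm.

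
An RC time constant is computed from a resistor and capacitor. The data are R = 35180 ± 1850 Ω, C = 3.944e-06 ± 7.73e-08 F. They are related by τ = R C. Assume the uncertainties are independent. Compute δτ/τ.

For a monomial τ ∝ R, C, fractional errors add in quadrature:
  (1·δR/R)² = (1×0.0526)² = 0.00277;  (1·δC/C)² = (1×0.0196)² = 0.000384
δτ/τ = √(0.00315) = 0.0561

0.0561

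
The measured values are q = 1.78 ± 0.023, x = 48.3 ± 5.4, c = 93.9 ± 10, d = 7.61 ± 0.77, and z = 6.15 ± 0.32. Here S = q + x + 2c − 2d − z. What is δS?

20.8

Absolute uncertainties add in quadrature for a linear combination:
  (δq)² = 0.000529;  (δx)² = 29.2;  (2·δc)² = 400;  (2·δd)² = 2.37;  (δz)² = 0.102
δS = √(432) = 20.8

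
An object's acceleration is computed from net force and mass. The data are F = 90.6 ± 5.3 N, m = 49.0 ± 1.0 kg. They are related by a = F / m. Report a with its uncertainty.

Products/powers → add relative errors in quadrature, weighted by exponent:
  (1·δF/F)² = (1×0.0585)² = 0.00342;  (-1·δm/m)² = (-1×0.0204)² = 0.000416
δa/a = √(0.00384) = 0.0620
a = 1.85 m/s^2, so δa = 0.0620 × 1.85 = 0.115 m/s^2.

1.85 ± 0.115 m/s^2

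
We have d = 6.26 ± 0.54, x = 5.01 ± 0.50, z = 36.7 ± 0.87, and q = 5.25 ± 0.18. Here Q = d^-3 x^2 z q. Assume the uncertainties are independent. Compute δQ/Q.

Relative error in a monomial: (δQ/Q)² = Σ (nᵢ · δxᵢ/xᵢ)².
  (-3·δd/d)² = (-3×0.0863)² = 0.0670;  (2·δx/x)² = (2×0.0998)² = 0.0398;  (1·δz/z)² = (1×0.0237)² = 0.000562;  (1·δq/q)² = (1×0.0343)² = 0.00118
δQ/Q = √(0.109) = 0.329

0.329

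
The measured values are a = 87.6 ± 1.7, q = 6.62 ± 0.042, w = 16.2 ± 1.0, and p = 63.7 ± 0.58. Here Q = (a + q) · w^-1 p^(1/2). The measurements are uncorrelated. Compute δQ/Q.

0.0645

Let u = a + q = 94.2. δu = √(δa² + δq²) = √(2.89 + 0.00176) = 1.70, so δu/u = 0.0180.
Q is then a monomial in u, w, p:
δQ/Q = √((δu/u)² + (-1·δw/w)² + (½·δp/p)²) = √(0.000326 + 0.00381 + 2.07e-05) = 0.0645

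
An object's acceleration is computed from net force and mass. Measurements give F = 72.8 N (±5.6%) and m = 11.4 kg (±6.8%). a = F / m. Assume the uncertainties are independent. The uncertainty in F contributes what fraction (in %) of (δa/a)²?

40.4%

(δa/a)² = (1·δF/F)² + (-1·δm/m)²
  F term: (1×0.0560)² = 0.00314
  m term: (-1×0.0680)² = 0.00462
Total = 0.00776. Share from F = 0.00314/0.00776 = 0.404.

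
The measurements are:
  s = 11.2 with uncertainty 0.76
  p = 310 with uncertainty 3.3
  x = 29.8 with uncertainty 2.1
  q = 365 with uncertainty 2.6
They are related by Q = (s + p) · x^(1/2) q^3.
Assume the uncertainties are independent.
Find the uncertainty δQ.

Let u = s + p = 321. δu = √(δs² + δp²) = √(0.578 + 10.9) = 3.39, so δu/u = 0.0105.
Q is then a monomial in u, x, q:
δQ/Q = √((δu/u)² + (½·δx/x)² + (3·δq/q)²) = √(0.000111 + 0.00124 + 0.000457) = 0.0425
Q = 8.53e+10, so δQ = 0.0425 × 8.53e+10 = 3.63e+09.

3.63e+09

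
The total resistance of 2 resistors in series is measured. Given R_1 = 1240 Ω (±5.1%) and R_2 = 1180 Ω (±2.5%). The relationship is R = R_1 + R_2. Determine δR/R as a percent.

Absolute uncertainties add in quadrature for a linear combination:
  (δR_1)² = 4000;  (δR_2)² = 870
δR = √(4870) = 69.8 Ω
R = 2420 Ω, so δR/R = 69.8/2420 = 0.0288.

2.88%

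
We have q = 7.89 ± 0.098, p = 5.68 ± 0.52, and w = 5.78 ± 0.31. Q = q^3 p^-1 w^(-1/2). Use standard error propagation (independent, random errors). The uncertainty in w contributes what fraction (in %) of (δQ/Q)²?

6.86%

(δQ/Q)² = (3·δq/q)² + (-1·δp/p)² + (−½·δw/w)²
  q term: (3×0.0124)² = 0.00139
  p term: (-1×0.0915)² = 0.00838
  w term: (-0.5×0.0536)² = 0.000719
Total = 0.0105. Share from w = 0.000719/0.0105 = 0.0686.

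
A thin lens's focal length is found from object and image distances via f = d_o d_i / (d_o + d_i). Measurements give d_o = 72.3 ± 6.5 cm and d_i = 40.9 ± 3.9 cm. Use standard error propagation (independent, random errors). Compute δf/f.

0.0690

∂f/∂d_o = (d_i/(d_o+d_i))² = 0.131;  ∂f/∂d_i = (d_o/(d_o+d_i))² = 0.408
δf = √((∂f/∂d_o · δd_o)² + (∂f/∂d_i · δd_i)²) = √(0.720 + 2.53) = 1.80 cm
f = 26.1 cm, so δf/f = 1.80/26.1 = 0.0690.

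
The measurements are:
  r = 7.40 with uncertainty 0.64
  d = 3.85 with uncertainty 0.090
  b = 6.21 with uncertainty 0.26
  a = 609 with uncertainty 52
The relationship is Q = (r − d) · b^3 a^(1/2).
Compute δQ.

Let u = r − d = 3.55. δu = √(δr² + δd²) = √(0.410 + 0.00810) = 0.646, so δu/u = 0.182.
Q is then a monomial in u, b, a:
δQ/Q = √((δu/u)² + (3·δb/b)² + (½·δa/a)²) = √(0.0331 + 0.0158 + 0.00182) = 0.225
Q = 21000, so δQ = 0.225 × 21000 = 4730.

4730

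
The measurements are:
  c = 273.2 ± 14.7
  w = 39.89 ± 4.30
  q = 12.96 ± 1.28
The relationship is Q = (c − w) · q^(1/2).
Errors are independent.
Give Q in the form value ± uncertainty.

839.9 ± 69.0

Let u = c − w = 233.3. δu = √(δc² + δw²) = √(216 + 18.5) = 15.3, so δu/u = 0.0656.
Q is then a monomial in u, q:
δQ/Q = √((δu/u)² + (½·δq/q)²) = √(0.00431 + 0.00244) = 0.0821
Q = 839.9, so δQ = 0.0821 × 839.9 = 69.0.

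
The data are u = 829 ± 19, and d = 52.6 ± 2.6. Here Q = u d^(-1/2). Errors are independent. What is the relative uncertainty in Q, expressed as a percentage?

3.37%

Q is a product of powers, so relative uncertainties combine in quadrature:
  (1·δu/u)² = (1×0.0229)² = 0.000525;  (−½·δd/d)² = (-0.5×0.0494)² = 0.000611
δQ/Q = √(0.00114) = 0.0337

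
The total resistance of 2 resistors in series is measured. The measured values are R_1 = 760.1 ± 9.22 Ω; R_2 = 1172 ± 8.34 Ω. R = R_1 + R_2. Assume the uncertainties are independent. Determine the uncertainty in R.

Absolute uncertainties add in quadrature for a linear combination:
  (δR_1)² = 85.0;  (δR_2)² = 69.6
δR = √(155) = 12.4 Ω

12.4 Ω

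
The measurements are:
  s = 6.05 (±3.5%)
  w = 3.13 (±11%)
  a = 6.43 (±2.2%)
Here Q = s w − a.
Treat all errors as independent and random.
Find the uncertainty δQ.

2.19

Let p = s·w = 18.9. δp/p = √((1·δs/s)² + (1·δw/w)²) = √(0.00123 + 0.0121) = 0.115, so δp = 2.19.
Q = p − a: δQ = √(δp² + δa²) = √(4.78 + 0.0200) = 2.19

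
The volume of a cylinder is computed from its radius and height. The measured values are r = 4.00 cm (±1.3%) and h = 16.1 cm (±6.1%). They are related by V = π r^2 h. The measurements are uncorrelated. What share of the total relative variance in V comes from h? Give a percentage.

84.6%

(δV/V)² = (2·δr/r)² + (1·δh/h)²
  r term: (2×0.0130)² = 0.000676
  h term: (1×0.0610)² = 0.00372
Total = 0.00440. Share from h = 0.00372/0.00440 = 0.846.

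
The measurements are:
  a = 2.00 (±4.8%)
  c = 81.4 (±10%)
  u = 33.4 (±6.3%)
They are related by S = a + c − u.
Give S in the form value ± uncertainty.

50.0 ± 8.41

Sums and differences: (δS)² = Σ (cᵢ δxᵢ)².
  (δa)² = 0.00922;  (δc)² = 66.3;  (δu)² = 4.43
δS = √(70.7) = 8.41
S = 50.0.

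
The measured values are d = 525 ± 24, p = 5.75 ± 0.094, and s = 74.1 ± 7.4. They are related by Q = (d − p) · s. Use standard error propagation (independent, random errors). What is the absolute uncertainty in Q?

Let u = d − p = 519. δu = √(δd² + δp²) = √(576 + 0.00884) = 24.0, so δu/u = 0.0462.
Q is then a monomial in u, s:
δQ/Q = √((δu/u)² + (1·δs/s)²) = √(0.00214 + 0.00997) = 0.110
Q = 38500, so δQ = 0.110 × 38500 = 4230.

4230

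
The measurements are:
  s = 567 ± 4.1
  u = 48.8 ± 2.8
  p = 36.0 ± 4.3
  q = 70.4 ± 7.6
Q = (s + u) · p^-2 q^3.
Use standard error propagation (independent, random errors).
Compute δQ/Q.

0.403

Let w = s + u = 616. δw = √(δs² + δu²) = √(16.8 + 7.84) = 4.96, so δw/w = 0.00806.
Q is then a monomial in w, p, q:
δQ/Q = √((δw/w)² + (-2·δp/p)² + (3·δq/q)²) = √(6.5e-05 + 0.0571 + 0.105) = 0.403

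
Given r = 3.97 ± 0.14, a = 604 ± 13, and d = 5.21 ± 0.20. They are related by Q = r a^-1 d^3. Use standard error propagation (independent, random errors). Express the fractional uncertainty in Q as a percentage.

12.2%

Each factor contributes (exponent × relative error)² to (δQ/Q)²:
  (1·δr/r)² = (1×0.0353)² = 0.00124;  (-1·δa/a)² = (-1×0.0215)² = 0.000463;  (3·δd/d)² = (3×0.0384)² = 0.0133
δQ/Q = √(0.0150) = 0.122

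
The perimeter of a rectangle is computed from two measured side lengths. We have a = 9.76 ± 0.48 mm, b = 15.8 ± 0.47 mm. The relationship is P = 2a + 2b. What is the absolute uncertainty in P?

Absolute uncertainties add in quadrature for a linear combination:
  (2·δa)² = 0.922;  (2·δb)² = 0.884
δP = √(1.81) = 1.34 mm

1.34 mm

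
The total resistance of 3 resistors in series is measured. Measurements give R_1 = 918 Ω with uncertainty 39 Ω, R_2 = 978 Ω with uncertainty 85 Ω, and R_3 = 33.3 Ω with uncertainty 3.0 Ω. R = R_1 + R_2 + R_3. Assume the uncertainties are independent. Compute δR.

R is a linear combination, so absolute uncertainties add in quadrature:
  (δR_1)² = 1520;  (δR_2)² = 7220;  (δR_3)² = 9.00
δR = √(8760) = 93.6 Ω

93.6 Ω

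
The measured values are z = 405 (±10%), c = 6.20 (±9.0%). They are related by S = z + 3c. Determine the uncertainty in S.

S is a linear combination, so absolute uncertainties add in quadrature:
  (δz)² = 1640;  (3·δc)² = 2.80
δS = √(1640) = 40.5

40.5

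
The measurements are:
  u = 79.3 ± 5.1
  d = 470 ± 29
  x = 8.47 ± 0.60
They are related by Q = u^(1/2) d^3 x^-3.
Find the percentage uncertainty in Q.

Products/powers → add relative errors in quadrature, weighted by exponent:
  (½·δu/u)² = (0.5×0.0643)² = 0.00103;  (3·δd/d)² = (3×0.0617)² = 0.0343;  (-3·δx/x)² = (-3×0.0708)² = 0.0452
δQ/Q = √(0.0805) = 0.284

28.4%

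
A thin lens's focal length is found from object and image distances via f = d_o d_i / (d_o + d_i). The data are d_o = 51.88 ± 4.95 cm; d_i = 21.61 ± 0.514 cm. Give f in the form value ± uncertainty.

∂f/∂d_o = (d_i/(d_o+d_i))² = 0.0865;  ∂f/∂d_i = (d_o/(d_o+d_i))² = 0.498
δf = √((∂f/∂d_o · δd_o)² + (∂f/∂d_i · δd_i)²) = √(0.183 + 0.0656) = 0.499 cm
f = 15.26 cm.

15.26 ± 0.499 cm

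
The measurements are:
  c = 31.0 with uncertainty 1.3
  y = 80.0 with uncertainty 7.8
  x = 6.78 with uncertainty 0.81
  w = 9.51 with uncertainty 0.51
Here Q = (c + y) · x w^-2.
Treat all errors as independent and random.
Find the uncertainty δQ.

1.46

Let u = c + y = 111. δu = √(δc² + δy²) = √(1.69 + 60.8) = 7.91, so δu/u = 0.0712.
Q is then a monomial in u, x, w:
δQ/Q = √((δu/u)² + (1·δx/x)² + (-2·δw/w)²) = √(0.00508 + 0.0143 + 0.0115) = 0.176
Q = 8.32, so δQ = 0.176 × 8.32 = 1.46.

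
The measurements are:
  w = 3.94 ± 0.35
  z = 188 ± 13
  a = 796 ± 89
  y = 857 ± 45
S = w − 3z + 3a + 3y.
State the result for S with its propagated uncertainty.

4400 ± 302

Absolute uncertainties add in quadrature for a linear combination:
  (δw)² = 0.122;  (3·δz)² = 1520;  (3·δa)² = 71300;  (3·δy)² = 18200
δS = √(91000) = 302
S = 4400.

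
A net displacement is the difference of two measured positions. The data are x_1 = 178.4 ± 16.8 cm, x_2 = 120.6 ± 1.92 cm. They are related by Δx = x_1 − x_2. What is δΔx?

16.9 cm

For a sum/difference, combine absolute errors in quadrature:
  (δx_1)² = 282;  (δx_2)² = 3.69
δΔx = √(286) = 16.9 cm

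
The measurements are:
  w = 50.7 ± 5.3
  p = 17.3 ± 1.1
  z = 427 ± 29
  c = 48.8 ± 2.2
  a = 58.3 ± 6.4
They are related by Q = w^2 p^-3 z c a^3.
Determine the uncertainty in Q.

For a monomial Q ∝ w^2, p^-3, z, c, a^3, fractional errors add in quadrature:
  (2·δw/w)² = (2×0.105)² = 0.0437;  (-3·δp/p)² = (-3×0.0636)² = 0.0364;  (1·δz/z)² = (1×0.0679)² = 0.00461;  (1·δc/c)² = (1×0.0451)² = 0.00203;  (3·δa/a)² = (3×0.110)² = 0.108
δQ/Q = √(0.195) = 0.442
Q = 2.05e+09, so δQ = 0.442 × 2.05e+09 = 9.06e+08.

9.06e+08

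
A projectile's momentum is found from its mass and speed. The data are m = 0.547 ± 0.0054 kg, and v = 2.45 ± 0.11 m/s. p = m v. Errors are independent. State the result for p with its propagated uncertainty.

Since p is a product/quotient, work with relative uncertainties:
  (1·δm/m)² = (1×0.00987)² = 9.75e-05;  (1·δv/v)² = (1×0.0449)² = 0.00202
δp/p = √(0.00211) = 0.0460
p = 1.34 kg·m/s, so δp = 0.0460 × 1.34 = 0.0616 kg·m/s.

1.34 ± 0.0616 kg·m/s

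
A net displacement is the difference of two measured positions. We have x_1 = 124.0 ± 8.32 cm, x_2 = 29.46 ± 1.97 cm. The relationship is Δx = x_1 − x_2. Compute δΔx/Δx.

0.0904

Each term contributes (cᵢ δxᵢ)² to (δΔx)²:
  (δx_1)² = 69.2;  (δx_2)² = 3.88
δΔx = √(73.1) = 8.55 cm
Δx = 94.54 cm, so δΔx/Δx = 8.55/94.54 = 0.0904.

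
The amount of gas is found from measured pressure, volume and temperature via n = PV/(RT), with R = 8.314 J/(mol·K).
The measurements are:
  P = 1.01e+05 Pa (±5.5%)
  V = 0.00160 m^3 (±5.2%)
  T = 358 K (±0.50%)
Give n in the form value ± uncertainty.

0.0543 ± 0.00412 mol

Each factor contributes (exponent × relative error)² to (δn/n)²:
  (1·δP/P)² = (1×0.0550)² = 0.00302;  (1·δV/V)² = (1×0.0520)² = 0.00270;  (-1·δT/T)² = (-1×0.00500)² = 2.5e-05
δn/n = √(0.00575) = 0.0759
n = 0.0543 mol, so δn = 0.0759 × 0.0543 = 0.00412 mol.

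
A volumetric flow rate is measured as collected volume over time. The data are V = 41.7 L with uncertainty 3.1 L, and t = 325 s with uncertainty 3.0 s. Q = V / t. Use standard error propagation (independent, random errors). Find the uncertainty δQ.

Products/powers → add relative errors in quadrature, weighted by exponent:
  (1·δV/V)² = (1×0.0743)² = 0.00553;  (-1·δt/t)² = (-1×0.00923)² = 8.52e-05
δQ/Q = √(0.00561) = 0.0749
Q = 0.128 L/s, so δQ = 0.0749 × 0.128 = 0.00961 L/s.

0.00961 L/s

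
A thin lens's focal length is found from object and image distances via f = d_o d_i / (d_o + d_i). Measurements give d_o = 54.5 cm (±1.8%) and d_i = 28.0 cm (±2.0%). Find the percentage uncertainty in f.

∂f/∂d_o = (d_i/(d_o+d_i))² = 0.115;  ∂f/∂d_i = (d_o/(d_o+d_i))² = 0.436
δf = √((∂f/∂d_o · δd_o)² + (∂f/∂d_i · δd_i)²) = √(0.0128 + 0.0597) = 0.269 cm
f = 18.5 cm, so δf/f = 0.269/18.5 = 0.0146.

1.46%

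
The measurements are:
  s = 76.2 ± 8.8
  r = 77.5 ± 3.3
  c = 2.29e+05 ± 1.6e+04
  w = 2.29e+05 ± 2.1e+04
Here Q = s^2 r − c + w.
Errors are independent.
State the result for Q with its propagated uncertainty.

(4.50 ± 1.09) × 10^5

Let p = s^2·r = 4.5e+05. δp/p = √((2·δs/s)² + (1·δr/r)²) = √(0.0533 + 0.00181) = 0.235, so δp = 1.06e+05.
Q = p − c + w: δQ = √(δp² + δc² + δw²) = √(1.12e+10 + 2.56e+08 + 4.41e+08) = 1.09e+05
Q = 4.5e+05.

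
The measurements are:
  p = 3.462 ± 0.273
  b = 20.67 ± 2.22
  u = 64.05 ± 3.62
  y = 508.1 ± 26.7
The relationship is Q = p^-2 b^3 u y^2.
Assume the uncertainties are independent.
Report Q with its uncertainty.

(1.218 ± 0.461) × 10^10

Each factor contributes (exponent × relative error)² to (δQ/Q)²:
  (-2·δp/p)² = (-2×0.0789)² = 0.0249;  (3·δb/b)² = (3×0.107)² = 0.104;  (1·δu/u)² = (1×0.0565)² = 0.00319;  (2·δy/y)² = (2×0.0525)² = 0.0110
δQ/Q = √(0.143) = 0.378
Q = 1.218e+10, so δQ = 0.378 × 1.218e+10 = 4.61e+09.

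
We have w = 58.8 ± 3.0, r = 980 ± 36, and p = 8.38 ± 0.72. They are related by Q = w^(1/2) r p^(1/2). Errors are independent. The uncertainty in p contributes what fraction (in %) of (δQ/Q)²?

(δQ/Q)² = (½·δw/w)² + (1·δr/r)² + (½·δp/p)²
  w term: (0.5×0.0510)² = 0.000651
  r term: (1×0.0367)² = 0.00135
  p term: (0.5×0.0859)² = 0.00185
Total = 0.00385. Share from p = 0.00185/0.00385 = 0.480.

48.0%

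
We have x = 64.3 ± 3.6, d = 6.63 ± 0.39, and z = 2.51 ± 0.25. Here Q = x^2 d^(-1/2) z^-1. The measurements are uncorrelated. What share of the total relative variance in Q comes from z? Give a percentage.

(δQ/Q)² = (2·δx/x)² + (−½·δd/d)² + (-1·δz/z)²
  x term: (2×0.0560)² = 0.0125
  d term: (-0.5×0.0588)² = 0.000865
  z term: (-1×0.0996)² = 0.00992
Total = 0.0233. Share from z = 0.00992/0.0233 = 0.425.

42.5%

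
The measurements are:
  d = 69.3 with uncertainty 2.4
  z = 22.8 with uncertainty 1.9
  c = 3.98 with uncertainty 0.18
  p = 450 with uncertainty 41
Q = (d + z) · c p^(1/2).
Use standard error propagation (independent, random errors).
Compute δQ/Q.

0.0723

Let u = d + z = 92.1. δu = √(δd² + δz²) = √(5.76 + 3.61) = 3.06, so δu/u = 0.0332.
Q is then a monomial in u, c, p:
δQ/Q = √((δu/u)² + (1·δc/c)² + (½·δp/p)²) = √(0.00110 + 0.00205 + 0.00208) = 0.0723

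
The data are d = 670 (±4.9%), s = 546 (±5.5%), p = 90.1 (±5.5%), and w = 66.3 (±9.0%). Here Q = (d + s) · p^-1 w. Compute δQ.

Let u = d + s = 1220. δu = √(δd² + δs²) = √(1080 + 902) = 44.5, so δu/u = 0.0366.
Q is then a monomial in u, p, w:
δQ/Q = √((δu/u)² + (-1·δp/p)² + (1·δw/w)²) = √(0.00134 + 0.00302 + 0.00810) = 0.112
Q = 895, so δQ = 0.112 × 895 = 99.9.

99.9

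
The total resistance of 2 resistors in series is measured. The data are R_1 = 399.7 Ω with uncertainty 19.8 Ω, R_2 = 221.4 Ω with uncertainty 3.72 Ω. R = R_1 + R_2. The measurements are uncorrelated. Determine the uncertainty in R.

Each term contributes (cᵢ δxᵢ)² to (δR)²:
  (δR_1)² = 392;  (δR_2)² = 13.8
δR = √(406) = 20.1 Ω

20.1 Ω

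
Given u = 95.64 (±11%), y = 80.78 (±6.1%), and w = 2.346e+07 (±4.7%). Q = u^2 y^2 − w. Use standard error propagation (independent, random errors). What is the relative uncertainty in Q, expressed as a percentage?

41.6%

Let p = u^2·y^2 = 5.969e+07. δp/p = √((2·δu/u)² + (2·δy/y)²) = √(0.0484 + 0.0149) = 0.252, so δp = 1.5e+07.
Q = p − w: δQ = √(δp² + δw²) = √(2.25e+14 + 1.22e+12) = 1.51e+07
Q = 3.623e+07, so δQ/Q = 1.51e+07/3.623e+07 = 0.416.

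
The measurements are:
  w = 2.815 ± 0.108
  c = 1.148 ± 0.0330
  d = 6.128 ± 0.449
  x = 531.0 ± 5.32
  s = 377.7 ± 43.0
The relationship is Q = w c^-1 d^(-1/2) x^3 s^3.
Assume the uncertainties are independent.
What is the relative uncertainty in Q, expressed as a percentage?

Since Q is a product/quotient, work with relative uncertainties:
  (1·δw/w)² = (1×0.0384)² = 0.00147;  (-1·δc/c)² = (-1×0.0287)² = 0.000826;  (−½·δd/d)² = (-0.5×0.0733)² = 0.00134;  (3·δx/x)² = (3×0.0100)² = 0.000903;  (3·δs/s)² = (3×0.114)² = 0.117
δQ/Q = √(0.121) = 0.348

34.8%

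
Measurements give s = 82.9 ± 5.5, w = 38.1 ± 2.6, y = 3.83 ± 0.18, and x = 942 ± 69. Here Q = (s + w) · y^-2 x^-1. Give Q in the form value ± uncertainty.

0.00876 ± 0.00113

Let u = s + w = 121. δu = √(δs² + δw²) = √(30.2 + 6.76) = 6.08, so δu/u = 0.0503.
Q is then a monomial in u, y, x:
δQ/Q = √((δu/u)² + (-2·δy/y)² + (-1·δx/x)²) = √(0.00253 + 0.00884 + 0.00537) = 0.129
Q = 0.00876, so δQ = 0.129 × 0.00876 = 0.00113.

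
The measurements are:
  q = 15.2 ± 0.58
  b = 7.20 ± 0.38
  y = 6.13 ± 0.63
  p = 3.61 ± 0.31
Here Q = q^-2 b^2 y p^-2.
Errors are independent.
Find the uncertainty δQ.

For a monomial Q ∝ q^-2, b^2, y, p^-2, fractional errors add in quadrature:
  (-2·δq/q)² = (-2×0.0382)² = 0.00582;  (2·δb/b)² = (2×0.0528)² = 0.0111;  (1·δy/y)² = (1×0.103)² = 0.0106;  (-2·δp/p)² = (-2×0.0859)² = 0.0295
δQ/Q = √(0.0570) = 0.239
Q = 0.106, so δQ = 0.239 × 0.106 = 0.0252.

0.0252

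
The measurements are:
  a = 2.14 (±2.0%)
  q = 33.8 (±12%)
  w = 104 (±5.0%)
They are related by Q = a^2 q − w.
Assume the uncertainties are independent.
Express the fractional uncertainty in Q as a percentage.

Let p = a^2·q = 155. δp/p = √((2·δa/a)² + (1·δq/q)²) = √(0.00160 + 0.0144) = 0.126, so δp = 19.6.
Q = p − w: δQ = √(δp² + δw²) = √(383 + 27.0) = 20.3
Q = 50.8, so δQ/Q = 20.3/50.8 = 0.399.

39.9%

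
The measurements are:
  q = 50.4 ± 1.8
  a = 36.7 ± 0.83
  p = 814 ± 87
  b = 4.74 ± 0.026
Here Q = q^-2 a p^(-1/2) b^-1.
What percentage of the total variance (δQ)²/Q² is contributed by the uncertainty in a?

6.02%

(δQ/Q)² = (-2·δq/q)² + (1·δa/a)² + (−½·δp/p)² + (-1·δb/b)²
  q term: (-2×0.0357)² = 0.00510
  a term: (1×0.0226)² = 0.000511
  p term: (-0.5×0.107)² = 0.00286
  b term: (-1×0.00549)² = 3.01e-05
Total = 0.00850. Share from a = 0.000511/0.00850 = 0.0602.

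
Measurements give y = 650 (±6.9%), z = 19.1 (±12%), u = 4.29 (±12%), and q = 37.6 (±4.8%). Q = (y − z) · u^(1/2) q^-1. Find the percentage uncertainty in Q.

10.5%

Let w = y − z = 631. δw = √(δy² + δz²) = √(2010 + 5.25) = 44.9, so δw/w = 0.0712.
Q is then a monomial in w, u, q:
δQ/Q = √((δw/w)² + (½·δu/u)² + (-1·δq/q)²) = √(0.00507 + 0.00360 + 0.00230) = 0.105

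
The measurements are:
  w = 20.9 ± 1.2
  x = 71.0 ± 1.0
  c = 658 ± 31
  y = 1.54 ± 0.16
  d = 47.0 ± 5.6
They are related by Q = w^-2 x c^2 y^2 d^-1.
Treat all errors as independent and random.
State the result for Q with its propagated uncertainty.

Products/powers → add relative errors in quadrature, weighted by exponent:
  (-2·δw/w)² = (-2×0.0574)² = 0.0132;  (1·δx/x)² = (1×0.0141)² = 0.000198;  (2·δc/c)² = (2×0.0471)² = 0.00888;  (2·δy/y)² = (2×0.104)² = 0.0432;  (-1·δd/d)² = (-1×0.119)² = 0.0142
δQ/Q = √(0.0796) = 0.282
Q = 3550, so δQ = 0.282 × 3550 = 1000.

3550 ± 1000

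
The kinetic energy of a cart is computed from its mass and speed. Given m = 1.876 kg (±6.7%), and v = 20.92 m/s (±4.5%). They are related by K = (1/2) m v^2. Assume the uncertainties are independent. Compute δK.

For a monomial K ∝ m, v^2, fractional errors add in quadrature:
  (1·δm/m)² = (1×0.0670)² = 0.00449;  (2·δv/v)² = (2×0.0450)² = 0.00810
δK/K = √(0.0126) = 0.112
K = 410.5 J, so δK = 0.112 × 410.5 = 46.1 J.

46.1 J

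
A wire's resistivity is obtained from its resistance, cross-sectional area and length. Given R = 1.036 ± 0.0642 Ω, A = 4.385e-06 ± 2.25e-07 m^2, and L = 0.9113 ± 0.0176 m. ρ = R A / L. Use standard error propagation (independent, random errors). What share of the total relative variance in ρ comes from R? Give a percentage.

(δρ/ρ)² = (1·δR/R)² + (1·δA/A)² + (-1·δL/L)²
  R term: (1×0.0620)² = 0.00384
  A term: (1×0.0513)² = 0.00263
  L term: (-1×0.0193)² = 0.000373
Total = 0.00685. Share from R = 0.00384/0.00685 = 0.561.

56.1%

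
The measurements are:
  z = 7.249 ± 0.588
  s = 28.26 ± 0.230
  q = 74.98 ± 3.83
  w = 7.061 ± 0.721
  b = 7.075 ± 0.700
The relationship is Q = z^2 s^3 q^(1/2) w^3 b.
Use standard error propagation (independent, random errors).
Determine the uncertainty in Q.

Since Q is a product/quotient, work with relative uncertainties:
  (2·δz/z)² = (2×0.0811)² = 0.0263;  (3·δs/s)² = (3×0.00814)² = 0.000596;  (½·δq/q)² = (0.5×0.0511)² = 0.000652;  (3·δw/w)² = (3×0.102)² = 0.0938;  (1·δb/b)² = (1×0.0989)² = 0.00979
δQ/Q = √(0.131) = 0.362
Q = 2.558e+10, so δQ = 0.362 × 2.558e+10 = 9.26e+09.

9.26e+09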